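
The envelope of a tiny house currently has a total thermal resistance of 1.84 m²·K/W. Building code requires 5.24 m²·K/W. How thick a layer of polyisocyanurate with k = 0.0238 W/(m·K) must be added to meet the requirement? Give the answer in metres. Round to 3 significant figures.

ΔR = 5.24 − 1.84 = 3.4 m²·K/W
L = ΔR × k = 3.4 × 0.0238 = 0.08092 m

0.0809 m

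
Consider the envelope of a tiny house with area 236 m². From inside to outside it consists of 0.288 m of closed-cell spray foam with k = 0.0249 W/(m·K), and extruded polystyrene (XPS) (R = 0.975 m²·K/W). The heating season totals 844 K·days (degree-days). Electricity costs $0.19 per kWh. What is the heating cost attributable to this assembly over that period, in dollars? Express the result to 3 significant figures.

72.4 dollars

0.288/0.0249 = 11.57
R_total = 11.57 + 0.975 = 12.54 m²·K/W
E = A × HDD × 24 / R / 1000 = 236 × 844 × 24 / 12.54 / 1000 = 381.2 kWh
Cost = 381.2 × 0.19 = $72.42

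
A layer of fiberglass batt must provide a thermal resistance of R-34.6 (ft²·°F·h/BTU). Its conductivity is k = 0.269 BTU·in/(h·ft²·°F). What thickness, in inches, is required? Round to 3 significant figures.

L = R × k = 34.6 × 0.269 = 9.307 in

9.31 in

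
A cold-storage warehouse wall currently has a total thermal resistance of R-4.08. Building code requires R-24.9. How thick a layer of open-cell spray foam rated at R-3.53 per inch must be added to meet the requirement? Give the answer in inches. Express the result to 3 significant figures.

5.90 in

ΔR = 24.9 − 4.08 = 20.82 ft²·°F·h/BTU
L = ΔR / (R/in) = 20.82/3.53 = 5.898 in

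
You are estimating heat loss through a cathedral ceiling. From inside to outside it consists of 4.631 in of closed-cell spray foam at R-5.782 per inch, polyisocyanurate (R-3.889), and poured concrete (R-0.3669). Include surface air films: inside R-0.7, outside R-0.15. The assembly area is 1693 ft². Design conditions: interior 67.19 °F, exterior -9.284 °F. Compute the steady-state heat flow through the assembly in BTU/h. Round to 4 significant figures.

4061 BTU/h

4.631 × 5.782 = 26.776
R_total = 0.7 + 26.776 + 3.889 + 0.3669 + 0.15 = 31.882 ft²·°F·h/BTU
Q = A·ΔT/R = 1693 × (67.19 − (-9.284)) / 31.882 = 4060.9 BTU/h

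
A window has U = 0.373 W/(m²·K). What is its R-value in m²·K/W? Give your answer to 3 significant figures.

R = 1/U = 1/0.373 = 2.681

2.68 m²·K/W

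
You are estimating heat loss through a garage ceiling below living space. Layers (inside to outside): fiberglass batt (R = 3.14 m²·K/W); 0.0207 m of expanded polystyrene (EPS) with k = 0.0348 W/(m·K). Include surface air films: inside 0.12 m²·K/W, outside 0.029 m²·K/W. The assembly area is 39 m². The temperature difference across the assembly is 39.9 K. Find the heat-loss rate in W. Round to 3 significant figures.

0.0207/0.0348 = 0.5948
R_total = 0.12 + 3.14 + 0.5948 + 0.029 = 3.884 m²·K/W
Q = A·ΔT/R = 39 × 39.9 / 3.884 = 400.7 W

401 W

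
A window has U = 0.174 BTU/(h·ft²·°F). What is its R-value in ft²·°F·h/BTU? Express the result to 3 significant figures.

5.75 ft²·°F·h/BTU

R = 1/U = 1/0.174 = 5.747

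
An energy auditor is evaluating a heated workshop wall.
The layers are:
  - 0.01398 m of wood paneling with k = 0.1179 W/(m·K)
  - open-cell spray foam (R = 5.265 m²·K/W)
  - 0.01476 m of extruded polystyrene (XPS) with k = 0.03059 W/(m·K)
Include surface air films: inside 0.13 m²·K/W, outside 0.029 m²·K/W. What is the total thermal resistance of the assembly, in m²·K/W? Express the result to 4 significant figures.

6.025 m²·K/W

0.01398/0.1179 = 0.11858
0.01476/0.03059 = 0.48251
R_total = 0.13 + 0.11858 + 5.265 + 0.48251 + 0.029 = 6.0251 m²·K/W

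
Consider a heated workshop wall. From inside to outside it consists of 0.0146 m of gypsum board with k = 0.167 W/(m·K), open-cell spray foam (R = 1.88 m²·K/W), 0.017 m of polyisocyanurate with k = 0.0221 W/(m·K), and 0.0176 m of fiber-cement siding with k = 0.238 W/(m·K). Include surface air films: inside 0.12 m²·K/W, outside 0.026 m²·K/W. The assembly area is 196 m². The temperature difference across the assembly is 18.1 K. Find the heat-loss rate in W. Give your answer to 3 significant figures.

0.0146/0.167 = 0.08743
0.017/0.0221 = 0.7692
0.0176/0.238 = 0.07395
R_total = 0.12 + 0.08743 + 1.88 + 0.7692 + 0.07395 + 0.026 = 2.957 m²·K/W
Q = A·ΔT/R = 196 × 18.1 / 2.957 = 1200 W

1200 W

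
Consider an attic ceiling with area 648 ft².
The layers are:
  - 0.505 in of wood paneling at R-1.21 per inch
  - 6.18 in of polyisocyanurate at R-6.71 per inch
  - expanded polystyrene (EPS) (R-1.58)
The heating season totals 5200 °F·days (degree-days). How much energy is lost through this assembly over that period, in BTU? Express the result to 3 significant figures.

1850000 BTU

0.505 × 1.21 = 0.611
6.18 × 6.71 = 41.47
R_total = 0.611 + 41.47 + 1.58 = 43.66 ft²·°F·h/BTU
E = A × HDD × 24 / R = 648 × 5200 × 24 / 43.66 = 1852000 BTU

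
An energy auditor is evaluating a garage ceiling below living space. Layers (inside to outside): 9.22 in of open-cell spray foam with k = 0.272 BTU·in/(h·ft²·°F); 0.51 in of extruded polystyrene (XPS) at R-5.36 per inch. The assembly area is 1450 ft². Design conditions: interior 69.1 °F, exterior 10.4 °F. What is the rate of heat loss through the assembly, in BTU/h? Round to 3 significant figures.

9.22/0.272 = 33.9
0.51 × 5.36 = 2.734
R_total = 33.9 + 2.734 = 36.63 ft²·°F·h/BTU
Q = A·ΔT/R = 1450 × (69.1 − 10.4) / 36.63 = 2324 BTU/h

2320 BTU/h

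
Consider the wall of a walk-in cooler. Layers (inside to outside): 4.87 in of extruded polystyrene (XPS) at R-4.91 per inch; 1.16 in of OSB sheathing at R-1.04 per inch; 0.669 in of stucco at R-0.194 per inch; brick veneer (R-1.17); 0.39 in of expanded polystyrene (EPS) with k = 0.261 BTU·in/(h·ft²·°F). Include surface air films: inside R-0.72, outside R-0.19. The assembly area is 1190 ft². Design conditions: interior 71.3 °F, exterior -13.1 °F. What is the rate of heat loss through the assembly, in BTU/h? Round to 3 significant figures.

4.87 × 4.91 = 23.91
1.16 × 1.04 = 1.206
0.669 × 0.194 = 0.1298
0.39/0.261 = 1.494
R_total = 0.72 + 23.91 + 1.206 + 0.1298 + 1.17 + 1.494 + 0.19 = 28.82 ft²·°F·h/BTU
Q = A·ΔT/R = 1190 × (71.3 − (-13.1)) / 28.82 = 3485 BTU/h

3480 BTU/h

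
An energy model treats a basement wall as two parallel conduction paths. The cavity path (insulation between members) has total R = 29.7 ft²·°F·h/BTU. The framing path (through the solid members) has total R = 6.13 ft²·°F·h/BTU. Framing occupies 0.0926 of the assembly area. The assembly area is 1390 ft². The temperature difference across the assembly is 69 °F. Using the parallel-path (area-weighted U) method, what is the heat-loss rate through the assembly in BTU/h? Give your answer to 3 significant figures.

4380 BTU/h

U_eff = 0.9074/29.7 + 0.0926/6.13 = 0.03055 + 0.01511 = 0.04566
R_eff = 1/U_eff = 21.9 ft²·°F·h/BTU
Q = 1390 × 69 / 21.9 = 4379 BTU/h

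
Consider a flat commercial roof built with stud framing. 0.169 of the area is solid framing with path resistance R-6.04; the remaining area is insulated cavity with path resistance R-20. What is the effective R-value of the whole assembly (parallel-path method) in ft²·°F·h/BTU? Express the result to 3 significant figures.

14.4 ft²·°F·h/BTU

U_eff = 0.831/20 + 0.169/6.04 = 0.04155 + 0.02798 = 0.06953
R_eff = 1/U_eff = 14.38 ft²·°F·h/BTU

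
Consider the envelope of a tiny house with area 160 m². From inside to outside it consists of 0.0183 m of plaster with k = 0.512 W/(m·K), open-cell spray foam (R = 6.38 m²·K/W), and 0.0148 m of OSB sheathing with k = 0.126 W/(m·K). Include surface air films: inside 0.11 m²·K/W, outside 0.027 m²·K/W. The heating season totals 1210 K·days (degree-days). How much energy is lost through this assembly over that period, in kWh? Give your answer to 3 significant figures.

0.0183/0.512 = 0.03574
0.0148/0.126 = 0.1175
R_total = 0.11 + 0.03574 + 6.38 + 0.1175 + 0.027 = 6.67 m²·K/W
E = A × HDD × 24 / R / 1000 = 160 × 1210 × 24 / 6.67 / 1000 = 696.6 kWh

697 kWh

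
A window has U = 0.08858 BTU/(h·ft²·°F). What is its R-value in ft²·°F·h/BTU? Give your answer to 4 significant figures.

R = 1/U = 1/0.08858 = 11.289

11.29 ft²·°F·h/BTU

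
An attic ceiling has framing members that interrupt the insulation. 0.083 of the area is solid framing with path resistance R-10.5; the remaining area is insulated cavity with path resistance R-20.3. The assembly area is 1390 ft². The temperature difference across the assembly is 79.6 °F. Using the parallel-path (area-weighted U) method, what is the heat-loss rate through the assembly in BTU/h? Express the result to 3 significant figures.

U_eff = 0.917/20.3 + 0.083/10.5 = 0.04517 + 0.007905 = 0.05308
R_eff = 1/U_eff = 18.84 ft²·°F·h/BTU
Q = 1390 × 79.6 / 18.84 = 5873 BTU/h

5870 BTU/h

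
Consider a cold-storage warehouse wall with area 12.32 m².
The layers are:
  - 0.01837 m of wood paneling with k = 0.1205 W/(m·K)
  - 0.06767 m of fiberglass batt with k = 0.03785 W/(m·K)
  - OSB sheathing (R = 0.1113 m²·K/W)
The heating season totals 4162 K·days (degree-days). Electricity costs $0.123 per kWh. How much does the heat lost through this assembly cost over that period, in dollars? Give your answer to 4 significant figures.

0.01837/0.1205 = 0.15245
0.06767/0.03785 = 1.7878
R_total = 0.15245 + 1.7878 + 0.1113 = 2.0516 m²·K/W
E = A × HDD × 24 / R / 1000 = 12.32 × 4162 × 24 / 2.0516 / 1000 = 599.84 kWh
Cost = 599.84 × 0.123 = $73.78

73.78 dollars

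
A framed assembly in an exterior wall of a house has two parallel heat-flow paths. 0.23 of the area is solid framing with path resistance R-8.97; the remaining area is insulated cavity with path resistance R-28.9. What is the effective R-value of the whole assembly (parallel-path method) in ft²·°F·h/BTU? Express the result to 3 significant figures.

19.1 ft²·°F·h/BTU

U_eff = 0.77/28.9 + 0.23/8.97 = 0.02664 + 0.02564 = 0.05228
R_eff = 1/U_eff = 19.13 ft²·°F·h/BTU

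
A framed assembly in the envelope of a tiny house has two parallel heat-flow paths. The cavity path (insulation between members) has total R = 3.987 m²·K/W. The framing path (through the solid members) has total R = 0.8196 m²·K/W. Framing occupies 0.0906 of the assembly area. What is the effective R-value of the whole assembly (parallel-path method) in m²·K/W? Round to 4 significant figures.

2.953 m²·K/W

U_eff = 0.9094/3.987 + 0.0906/0.8196 = 0.22809 + 0.11054 = 0.33863
R_eff = 1/U_eff = 2.953 m²·K/W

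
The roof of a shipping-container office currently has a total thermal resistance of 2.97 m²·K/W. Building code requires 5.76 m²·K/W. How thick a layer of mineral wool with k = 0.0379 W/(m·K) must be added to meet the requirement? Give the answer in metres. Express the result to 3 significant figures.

0.106 m

ΔR = 5.76 − 2.97 = 2.79 m²·K/W
L = ΔR × k = 2.79 × 0.0379 = 0.1057 m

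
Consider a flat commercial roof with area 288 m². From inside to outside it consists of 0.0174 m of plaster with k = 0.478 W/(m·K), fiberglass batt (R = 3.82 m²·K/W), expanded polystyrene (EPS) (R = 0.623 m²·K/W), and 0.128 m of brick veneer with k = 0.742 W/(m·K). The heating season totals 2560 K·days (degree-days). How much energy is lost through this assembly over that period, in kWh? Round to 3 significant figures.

0.0174/0.478 = 0.0364
0.128/0.742 = 0.1725
R_total = 0.0364 + 3.82 + 0.623 + 0.1725 = 4.652 m²·K/W
E = A × HDD × 24 / R / 1000 = 288 × 2560 × 24 / 4.652 / 1000 = 3804 kWh

3800 kWh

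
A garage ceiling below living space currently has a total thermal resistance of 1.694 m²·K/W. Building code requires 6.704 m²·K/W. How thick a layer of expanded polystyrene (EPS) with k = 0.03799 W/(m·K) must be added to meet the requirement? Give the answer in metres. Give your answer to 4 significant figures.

ΔR = 6.704 − 1.694 = 5.01 m²·K/W
L = ΔR × k = 5.01 × 0.03799 = 0.19033 m

0.1903 m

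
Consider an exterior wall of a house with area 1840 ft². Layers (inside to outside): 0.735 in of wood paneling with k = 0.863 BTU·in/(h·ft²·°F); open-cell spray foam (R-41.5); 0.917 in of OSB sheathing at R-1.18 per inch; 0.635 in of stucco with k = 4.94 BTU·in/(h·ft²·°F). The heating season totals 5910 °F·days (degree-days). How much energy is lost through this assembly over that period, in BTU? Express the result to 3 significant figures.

0.735/0.863 = 0.8517
0.917 × 1.18 = 1.082
0.635/4.94 = 0.1285
R_total = 0.8517 + 41.5 + 1.082 + 0.1285 = 43.56 ft²·°F·h/BTU
E = A × HDD × 24 / R = 1840 × 5910 × 24 / 43.56 = 5991000 BTU

5990000 BTU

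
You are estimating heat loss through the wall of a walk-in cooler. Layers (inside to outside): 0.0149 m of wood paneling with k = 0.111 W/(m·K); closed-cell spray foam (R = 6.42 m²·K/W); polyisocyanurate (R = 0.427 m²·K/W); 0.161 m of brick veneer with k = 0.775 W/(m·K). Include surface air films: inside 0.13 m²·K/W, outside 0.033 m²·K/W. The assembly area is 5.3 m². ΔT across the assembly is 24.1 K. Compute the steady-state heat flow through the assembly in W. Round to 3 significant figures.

0.0149/0.111 = 0.1342
0.161/0.775 = 0.2077
R_total = 0.13 + 0.1342 + 6.42 + 0.427 + 0.2077 + 0.033 = 7.352 m²·K/W
Q = A·ΔT/R = 5.3 × 24.1 / 7.352 = 17.37 W

17.4 W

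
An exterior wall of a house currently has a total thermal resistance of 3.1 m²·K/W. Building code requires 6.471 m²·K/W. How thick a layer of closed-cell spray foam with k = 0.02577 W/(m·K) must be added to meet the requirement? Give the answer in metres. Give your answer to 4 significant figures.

ΔR = 6.471 − 3.1 = 3.371 m²·K/W
L = ΔR × k = 3.371 × 0.02577 = 0.086871 m

0.08687 m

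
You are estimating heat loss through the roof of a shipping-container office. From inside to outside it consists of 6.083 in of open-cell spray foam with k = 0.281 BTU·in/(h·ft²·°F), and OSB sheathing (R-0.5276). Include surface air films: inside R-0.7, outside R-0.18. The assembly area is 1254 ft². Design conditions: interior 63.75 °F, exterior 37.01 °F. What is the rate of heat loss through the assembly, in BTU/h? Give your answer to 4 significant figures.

6.083/0.281 = 21.648
R_total = 0.7 + 21.648 + 0.5276 + 0.18 = 23.055 ft²·°F·h/BTU
Q = A·ΔT/R = 1254 × (63.75 − 37.01) / 23.055 = 1454.4 BTU/h

1454 BTU/h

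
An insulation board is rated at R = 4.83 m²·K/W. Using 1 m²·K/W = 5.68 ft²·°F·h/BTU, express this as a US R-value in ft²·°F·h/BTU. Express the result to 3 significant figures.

R_US = 4.83 × 5.68 = 27.43

27.4 ft²·°F·h/BTU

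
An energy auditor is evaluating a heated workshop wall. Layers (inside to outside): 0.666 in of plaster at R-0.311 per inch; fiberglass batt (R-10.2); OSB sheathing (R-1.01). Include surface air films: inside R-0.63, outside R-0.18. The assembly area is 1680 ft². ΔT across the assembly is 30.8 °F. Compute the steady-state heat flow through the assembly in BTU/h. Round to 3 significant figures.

4230 BTU/h

0.666 × 0.311 = 0.2071
R_total = 0.63 + 0.2071 + 10.2 + 1.01 + 0.18 = 12.23 ft²·°F·h/BTU
Q = A·ΔT/R = 1680 × 30.8 / 12.23 = 4232 BTU/h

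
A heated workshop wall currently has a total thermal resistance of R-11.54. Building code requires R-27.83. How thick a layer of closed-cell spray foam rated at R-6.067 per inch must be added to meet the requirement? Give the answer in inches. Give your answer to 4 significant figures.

2.685 in

ΔR = 27.83 − 11.54 = 16.29 ft²·°F·h/BTU
L = ΔR / (R/in) = 16.29/6.067 = 2.685 in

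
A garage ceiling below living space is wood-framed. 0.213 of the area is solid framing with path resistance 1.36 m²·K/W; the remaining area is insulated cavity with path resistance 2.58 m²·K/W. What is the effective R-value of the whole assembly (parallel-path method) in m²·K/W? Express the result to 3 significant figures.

U_eff = 0.787/2.58 + 0.213/1.36 = 0.305 + 0.1566 = 0.4617
R_eff = 1/U_eff = 2.166 m²·K/W

2.17 m²·K/W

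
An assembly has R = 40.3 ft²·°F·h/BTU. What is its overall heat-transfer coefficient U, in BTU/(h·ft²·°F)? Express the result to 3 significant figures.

0.0248 BTU/(h·ft²·°F)

U = 1/R = 1/40.3 = 0.02481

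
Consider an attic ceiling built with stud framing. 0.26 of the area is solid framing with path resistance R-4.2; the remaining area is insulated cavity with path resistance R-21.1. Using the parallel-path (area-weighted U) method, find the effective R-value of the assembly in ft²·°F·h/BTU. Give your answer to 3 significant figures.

10.3 ft²·°F·h/BTU

U_eff = 0.74/21.1 + 0.26/4.2 = 0.03507 + 0.0619 = 0.09698
R_eff = 1/U_eff = 10.31 ft²·°F·h/BTU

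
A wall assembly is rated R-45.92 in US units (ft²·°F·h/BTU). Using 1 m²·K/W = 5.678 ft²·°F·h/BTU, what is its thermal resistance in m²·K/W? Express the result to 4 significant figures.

R_SI = 45.92/5.678 = 8.0874

8.087 m²·K/W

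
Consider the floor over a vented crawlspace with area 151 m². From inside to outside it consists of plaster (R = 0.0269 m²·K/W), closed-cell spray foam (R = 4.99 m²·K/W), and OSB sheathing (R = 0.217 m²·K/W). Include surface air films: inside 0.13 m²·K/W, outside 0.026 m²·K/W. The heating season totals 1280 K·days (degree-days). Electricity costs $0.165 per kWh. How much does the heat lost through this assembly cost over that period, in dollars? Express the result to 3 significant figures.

R_total = 0.13 + 0.0269 + 4.99 + 0.217 + 0.026 = 5.39 m²·K/W
E = A × HDD × 24 / R / 1000 = 151 × 1280 × 24 / 5.39 / 1000 = 860.6 kWh
Cost = 860.6 × 0.165 = $142

142 dollars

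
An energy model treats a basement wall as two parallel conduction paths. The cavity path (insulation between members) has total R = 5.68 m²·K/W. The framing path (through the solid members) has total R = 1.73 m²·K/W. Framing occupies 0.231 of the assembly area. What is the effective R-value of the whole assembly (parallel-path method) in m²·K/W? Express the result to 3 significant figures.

U_eff = 0.769/5.68 + 0.231/1.73 = 0.1354 + 0.1335 = 0.2689
R_eff = 1/U_eff = 3.719 m²·K/W

3.72 m²·K/W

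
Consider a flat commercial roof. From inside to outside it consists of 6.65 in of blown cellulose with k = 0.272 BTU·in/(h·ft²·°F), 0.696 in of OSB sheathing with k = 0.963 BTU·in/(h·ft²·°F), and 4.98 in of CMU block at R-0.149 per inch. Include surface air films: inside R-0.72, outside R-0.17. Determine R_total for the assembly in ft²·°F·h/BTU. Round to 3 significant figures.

26.8 ft²·°F·h/BTU

6.65/0.272 = 24.45
0.696/0.963 = 0.7227
4.98 × 0.149 = 0.742
R_total = 0.72 + 24.45 + 0.7227 + 0.742 + 0.17 = 26.8 ft²·°F·h/BTU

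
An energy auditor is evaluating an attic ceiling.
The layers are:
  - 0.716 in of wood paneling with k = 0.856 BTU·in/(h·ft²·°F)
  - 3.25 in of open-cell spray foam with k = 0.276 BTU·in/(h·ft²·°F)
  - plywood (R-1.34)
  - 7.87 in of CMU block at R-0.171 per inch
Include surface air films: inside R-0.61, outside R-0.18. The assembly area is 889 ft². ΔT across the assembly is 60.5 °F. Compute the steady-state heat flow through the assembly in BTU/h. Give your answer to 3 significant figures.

0.716/0.856 = 0.8364
3.25/0.276 = 11.78
7.87 × 0.171 = 1.346
R_total = 0.61 + 0.8364 + 11.78 + 1.34 + 1.346 + 0.18 = 16.09 ft²·°F·h/BTU
Q = A·ΔT/R = 889 × 60.5 / 16.09 = 3343 BTU/h

3340 BTU/h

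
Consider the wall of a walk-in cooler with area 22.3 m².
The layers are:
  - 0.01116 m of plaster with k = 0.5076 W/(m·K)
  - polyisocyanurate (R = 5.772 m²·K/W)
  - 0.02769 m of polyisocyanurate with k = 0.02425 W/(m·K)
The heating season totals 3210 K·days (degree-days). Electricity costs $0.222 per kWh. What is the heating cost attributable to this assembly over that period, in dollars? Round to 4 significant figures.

54.99 dollars

0.01116/0.5076 = 0.021986
0.02769/0.02425 = 1.1419
R_total = 0.021986 + 5.772 + 1.1419 = 6.9358 m²·K/W
E = A × HDD × 24 / R / 1000 = 22.3 × 3210 × 24 / 6.9358 / 1000 = 247.7 kWh
Cost = 247.7 × 0.222 = $54.989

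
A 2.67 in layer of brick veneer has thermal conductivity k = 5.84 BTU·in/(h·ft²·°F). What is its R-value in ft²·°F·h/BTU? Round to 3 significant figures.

R = L/k = 2.67/5.84 = 0.4572 ft²·°F·h/BTU

0.457 ft²·°F·h/BTU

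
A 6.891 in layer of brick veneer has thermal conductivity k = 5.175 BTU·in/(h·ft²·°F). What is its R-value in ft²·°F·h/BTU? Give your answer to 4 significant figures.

1.332 ft²·°F·h/BTU

R = L/k = 6.891/5.175 = 1.3316 ft²·°F·h/BTU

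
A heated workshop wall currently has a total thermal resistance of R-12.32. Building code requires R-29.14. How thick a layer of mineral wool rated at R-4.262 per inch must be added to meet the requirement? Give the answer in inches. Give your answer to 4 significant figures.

3.947 in

ΔR = 29.14 − 12.32 = 16.82 ft²·°F·h/BTU
L = ΔR / (R/in) = 16.82/4.262 = 3.9465 in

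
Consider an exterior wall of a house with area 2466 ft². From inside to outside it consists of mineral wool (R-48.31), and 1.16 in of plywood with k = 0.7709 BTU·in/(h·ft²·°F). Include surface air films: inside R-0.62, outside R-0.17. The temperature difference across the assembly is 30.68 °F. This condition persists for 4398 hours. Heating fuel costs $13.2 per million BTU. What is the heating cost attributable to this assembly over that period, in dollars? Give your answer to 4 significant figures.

1.16/0.7709 = 1.5047
R_total = 0.62 + 48.31 + 1.5047 + 0.17 = 50.605 ft²·°F·h/BTU
Q = 2466 × 30.68 / 50.605 = 1495.1 BTU/h
E = 1495.1 × 4398 = 6575300 BTU
Cost = 6575300/10⁶ × 13.2 = $86.793

86.79 dollars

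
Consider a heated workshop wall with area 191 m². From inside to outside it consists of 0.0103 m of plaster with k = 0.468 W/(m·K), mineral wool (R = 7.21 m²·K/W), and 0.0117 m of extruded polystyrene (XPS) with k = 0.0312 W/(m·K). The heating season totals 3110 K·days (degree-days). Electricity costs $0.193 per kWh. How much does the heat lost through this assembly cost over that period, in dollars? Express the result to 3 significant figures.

362 dollars

0.0103/0.468 = 0.02201
0.0117/0.0312 = 0.375
R_total = 0.02201 + 7.21 + 0.375 = 7.607 m²·K/W
E = A × HDD × 24 / R / 1000 = 191 × 3110 × 24 / 7.607 / 1000 = 1874 kWh
Cost = 1874 × 0.193 = $361.7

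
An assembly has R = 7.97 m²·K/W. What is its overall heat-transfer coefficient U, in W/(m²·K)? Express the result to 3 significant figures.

0.125 W/(m²·K)

U = 1/R = 1/7.97 = 0.1255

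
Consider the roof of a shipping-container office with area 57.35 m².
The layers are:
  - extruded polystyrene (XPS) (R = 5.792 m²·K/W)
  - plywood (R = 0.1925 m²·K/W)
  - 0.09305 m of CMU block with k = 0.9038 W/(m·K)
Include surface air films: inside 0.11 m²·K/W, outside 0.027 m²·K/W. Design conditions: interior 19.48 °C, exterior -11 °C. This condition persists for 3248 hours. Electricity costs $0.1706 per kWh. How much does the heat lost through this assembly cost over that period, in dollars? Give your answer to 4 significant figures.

155.6 dollars

0.09305/0.9038 = 0.10295
R_total = 0.11 + 5.792 + 0.1925 + 0.10295 + 0.027 = 6.2245 m²·K/W
Q = 57.35 × (19.48 − (-11)) / 6.2245 = 280.83 W
E = 280.83 W × 3248 h / 1000 = 912.14 kWh
Cost = 912.14 × 0.1706 = $155.61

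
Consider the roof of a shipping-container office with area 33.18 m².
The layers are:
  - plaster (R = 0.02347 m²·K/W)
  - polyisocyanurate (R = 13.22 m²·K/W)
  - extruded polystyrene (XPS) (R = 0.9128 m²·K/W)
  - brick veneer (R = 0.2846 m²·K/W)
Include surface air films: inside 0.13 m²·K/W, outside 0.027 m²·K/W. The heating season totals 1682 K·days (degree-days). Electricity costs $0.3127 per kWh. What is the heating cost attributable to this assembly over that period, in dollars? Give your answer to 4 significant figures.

28.69 dollars

R_total = 0.13 + 0.02347 + 13.22 + 0.9128 + 0.2846 + 0.027 = 14.598 m²·K/W
E = A × HDD × 24 / R / 1000 = 33.18 × 1682 × 24 / 14.598 / 1000 = 91.754 kWh
Cost = 91.754 × 0.3127 = $28.691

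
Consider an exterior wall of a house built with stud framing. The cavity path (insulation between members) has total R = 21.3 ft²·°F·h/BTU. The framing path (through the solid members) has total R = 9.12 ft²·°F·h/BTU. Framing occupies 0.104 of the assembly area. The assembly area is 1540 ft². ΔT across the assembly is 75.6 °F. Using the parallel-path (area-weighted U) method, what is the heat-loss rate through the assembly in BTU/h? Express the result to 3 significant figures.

U_eff = 0.896/21.3 + 0.104/9.12 = 0.04207 + 0.0114 = 0.05347
R_eff = 1/U_eff = 18.7 ft²·°F·h/BTU
Q = 1540 × 75.6 / 18.7 = 6225 BTU/h

6230 BTU/h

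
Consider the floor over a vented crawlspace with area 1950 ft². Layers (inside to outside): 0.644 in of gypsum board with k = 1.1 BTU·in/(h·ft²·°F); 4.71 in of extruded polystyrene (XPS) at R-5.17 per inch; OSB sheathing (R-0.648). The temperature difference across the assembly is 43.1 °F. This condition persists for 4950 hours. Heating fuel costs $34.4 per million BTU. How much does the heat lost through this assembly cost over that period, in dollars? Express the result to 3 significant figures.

0.644/1.1 = 0.5855
4.71 × 5.17 = 24.35
R_total = 0.5855 + 24.35 + 0.648 = 25.58 ft²·°F·h/BTU
Q = 1950 × 43.1 / 25.58 = 3285 BTU/h
E = 3285 × 4950 = 16260000 BTU
Cost = 16260000/10⁶ × 34.4 = $559.4

559 dollars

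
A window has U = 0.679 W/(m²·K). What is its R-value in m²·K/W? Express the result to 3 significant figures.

R = 1/U = 1/0.679 = 1.473

1.47 m²·K/W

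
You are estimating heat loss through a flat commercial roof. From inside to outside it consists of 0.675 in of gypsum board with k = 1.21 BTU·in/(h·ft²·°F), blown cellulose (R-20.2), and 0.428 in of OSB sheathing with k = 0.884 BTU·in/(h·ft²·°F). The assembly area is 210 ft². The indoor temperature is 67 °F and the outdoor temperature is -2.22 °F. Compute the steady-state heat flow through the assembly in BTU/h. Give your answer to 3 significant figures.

684 BTU/h

0.675/1.21 = 0.5579
0.428/0.884 = 0.4842
R_total = 0.5579 + 20.2 + 0.4842 = 21.24 ft²·°F·h/BTU
Q = A·ΔT/R = 210 × (67 − (-2.22)) / 21.24 = 684.3 BTU/h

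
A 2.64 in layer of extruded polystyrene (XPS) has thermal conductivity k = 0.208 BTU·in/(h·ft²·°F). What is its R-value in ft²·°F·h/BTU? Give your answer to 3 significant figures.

12.7 ft²·°F·h/BTU

R = L/k = 2.64/0.208 = 12.69 ft²·°F·h/BTU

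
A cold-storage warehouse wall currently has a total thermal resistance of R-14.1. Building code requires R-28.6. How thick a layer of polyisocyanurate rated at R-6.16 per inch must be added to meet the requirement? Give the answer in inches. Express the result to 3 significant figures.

2.35 in

ΔR = 28.6 − 14.1 = 14.5 ft²·°F·h/BTU
L = ΔR / (R/in) = 14.5/6.16 = 2.354 in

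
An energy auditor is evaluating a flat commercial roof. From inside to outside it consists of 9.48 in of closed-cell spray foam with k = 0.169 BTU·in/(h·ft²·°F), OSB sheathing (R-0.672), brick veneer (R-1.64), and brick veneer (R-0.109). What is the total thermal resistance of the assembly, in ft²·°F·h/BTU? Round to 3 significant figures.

9.48/0.169 = 56.09
R_total = 56.09 + 0.672 + 1.64 + 0.109 = 58.52 ft²·°F·h/BTU

58.5 ft²·°F·h/BTU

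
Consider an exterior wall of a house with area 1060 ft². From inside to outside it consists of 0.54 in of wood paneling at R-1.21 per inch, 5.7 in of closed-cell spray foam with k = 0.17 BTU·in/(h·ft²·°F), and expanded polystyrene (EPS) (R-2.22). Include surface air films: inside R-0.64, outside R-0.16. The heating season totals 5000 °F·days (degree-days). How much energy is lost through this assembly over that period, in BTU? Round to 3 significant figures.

3420000 BTU

0.54 × 1.21 = 0.6534
5.7/0.17 = 33.53
R_total = 0.64 + 0.6534 + 33.53 + 2.22 + 0.16 = 37.2 ft²·°F·h/BTU
E = A × HDD × 24 / R = 1060 × 5000 × 24 / 37.2 = 3419000 BTU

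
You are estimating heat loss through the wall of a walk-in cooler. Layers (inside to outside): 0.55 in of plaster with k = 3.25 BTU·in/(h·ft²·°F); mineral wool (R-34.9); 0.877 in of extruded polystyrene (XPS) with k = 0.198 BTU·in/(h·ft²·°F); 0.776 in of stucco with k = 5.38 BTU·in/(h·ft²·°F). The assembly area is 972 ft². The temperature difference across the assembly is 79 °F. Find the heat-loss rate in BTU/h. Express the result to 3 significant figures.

1940 BTU/h

0.55/3.25 = 0.1692
0.877/0.198 = 4.429
0.776/5.38 = 0.1442
R_total = 0.1692 + 34.9 + 4.429 + 0.1442 = 39.64 ft²·°F·h/BTU
Q = A·ΔT/R = 972 × 79 / 39.64 = 1937 BTU/h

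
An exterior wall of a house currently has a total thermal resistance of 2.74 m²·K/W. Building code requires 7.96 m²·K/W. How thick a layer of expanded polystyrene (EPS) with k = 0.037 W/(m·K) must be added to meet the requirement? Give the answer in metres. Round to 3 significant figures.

ΔR = 7.96 − 2.74 = 5.22 m²·K/W
L = ΔR × k = 5.22 × 0.037 = 0.1931 m

0.193 m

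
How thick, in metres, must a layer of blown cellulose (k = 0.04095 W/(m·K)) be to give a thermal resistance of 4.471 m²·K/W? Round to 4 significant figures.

L = R·k = 4.471 × 0.04095 = 0.18309 m

0.1831 m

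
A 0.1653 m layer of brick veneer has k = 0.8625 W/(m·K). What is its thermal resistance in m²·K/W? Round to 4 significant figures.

0.1917 m²·K/W

R = L/k = 0.1653/0.8625 = 0.19165 m²·K/W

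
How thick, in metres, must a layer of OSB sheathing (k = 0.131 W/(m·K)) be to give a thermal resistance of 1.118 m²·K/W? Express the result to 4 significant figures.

L = R·k = 1.118 × 0.131 = 0.14646 m

0.1465 m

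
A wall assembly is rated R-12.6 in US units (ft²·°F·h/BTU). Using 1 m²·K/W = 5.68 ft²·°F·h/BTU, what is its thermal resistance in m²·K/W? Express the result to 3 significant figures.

R_SI = 12.6/5.68 = 2.218

2.22 m²·K/W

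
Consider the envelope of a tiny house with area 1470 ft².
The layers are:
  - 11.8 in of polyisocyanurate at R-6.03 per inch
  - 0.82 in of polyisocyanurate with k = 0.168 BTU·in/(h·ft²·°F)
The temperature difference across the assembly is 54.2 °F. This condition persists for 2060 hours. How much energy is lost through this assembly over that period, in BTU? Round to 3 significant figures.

11.8 × 6.03 = 71.15
0.82/0.168 = 4.881
R_total = 71.15 + 4.881 = 76.03 ft²·°F·h/BTU
Q = 1470 × 54.2 / 76.03 = 1048 BTU/h
E = 1048 × 2060 = 2159000 BTU

2160000 BTU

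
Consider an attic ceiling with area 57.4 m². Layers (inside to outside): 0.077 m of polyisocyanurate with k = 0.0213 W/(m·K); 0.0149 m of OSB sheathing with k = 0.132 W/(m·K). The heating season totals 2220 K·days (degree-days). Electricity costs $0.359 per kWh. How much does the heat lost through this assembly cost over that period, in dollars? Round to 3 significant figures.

295 dollars

0.077/0.0213 = 3.615
0.0149/0.132 = 0.1129
R_total = 3.615 + 0.1129 = 3.728 m²·K/W
E = A × HDD × 24 / R / 1000 = 57.4 × 2220 × 24 / 3.728 / 1000 = 820.4 kWh
Cost = 820.4 × 0.359 = $294.5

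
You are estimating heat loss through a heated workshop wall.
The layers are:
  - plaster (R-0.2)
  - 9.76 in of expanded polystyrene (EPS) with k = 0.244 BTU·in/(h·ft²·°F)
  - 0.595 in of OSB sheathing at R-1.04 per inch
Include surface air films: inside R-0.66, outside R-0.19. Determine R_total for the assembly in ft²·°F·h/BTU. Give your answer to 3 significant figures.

41.7 ft²·°F·h/BTU

9.76/0.244 = 40
0.595 × 1.04 = 0.6188
R_total = 0.66 + 0.2 + 40 + 0.6188 + 0.19 = 41.67 ft²·°F·h/BTU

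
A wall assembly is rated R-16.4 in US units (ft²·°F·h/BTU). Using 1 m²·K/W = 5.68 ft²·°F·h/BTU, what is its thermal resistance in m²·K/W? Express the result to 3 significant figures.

R_SI = 16.4/5.68 = 2.887

2.89 m²·K/W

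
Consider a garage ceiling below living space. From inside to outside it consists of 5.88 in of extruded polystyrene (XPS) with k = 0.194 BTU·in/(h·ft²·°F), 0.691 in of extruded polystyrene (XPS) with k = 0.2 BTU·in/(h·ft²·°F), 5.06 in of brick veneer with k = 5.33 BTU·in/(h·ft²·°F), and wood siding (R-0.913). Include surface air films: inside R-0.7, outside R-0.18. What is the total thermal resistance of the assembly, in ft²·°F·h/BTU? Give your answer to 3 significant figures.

5.88/0.194 = 30.31
0.691/0.2 = 3.455
5.06/5.33 = 0.9493
R_total = 0.7 + 30.31 + 3.455 + 0.9493 + 0.913 + 0.18 = 36.51 ft²·°F·h/BTU

36.5 ft²·°F·h/BTU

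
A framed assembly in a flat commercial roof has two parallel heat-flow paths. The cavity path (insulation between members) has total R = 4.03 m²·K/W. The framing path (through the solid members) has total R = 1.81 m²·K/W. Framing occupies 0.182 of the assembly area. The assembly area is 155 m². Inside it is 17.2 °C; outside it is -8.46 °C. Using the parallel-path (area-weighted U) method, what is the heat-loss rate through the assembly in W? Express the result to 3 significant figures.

1210 W

U_eff = 0.818/4.03 + 0.182/1.81 = 0.203 + 0.1006 = 0.3035
R_eff = 1/U_eff = 3.295 m²·K/W
Q = 155 × (17.2 − (-8.46)) / 3.295 = 1207 W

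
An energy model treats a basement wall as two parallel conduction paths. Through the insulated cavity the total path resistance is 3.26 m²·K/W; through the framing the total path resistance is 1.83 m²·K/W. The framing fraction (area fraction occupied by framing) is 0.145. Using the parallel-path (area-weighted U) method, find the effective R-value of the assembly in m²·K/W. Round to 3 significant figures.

2.93 m²·K/W

U_eff = 0.855/3.26 + 0.145/1.83 = 0.2623 + 0.07923 = 0.3415
R_eff = 1/U_eff = 2.928 m²·K/W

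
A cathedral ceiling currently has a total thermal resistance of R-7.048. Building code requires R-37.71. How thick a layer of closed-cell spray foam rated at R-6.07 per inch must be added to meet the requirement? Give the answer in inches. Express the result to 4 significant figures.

ΔR = 37.71 − 7.048 = 30.662 ft²·°F·h/BTU
L = ΔR / (R/in) = 30.662/6.07 = 5.0514 in

5.051 in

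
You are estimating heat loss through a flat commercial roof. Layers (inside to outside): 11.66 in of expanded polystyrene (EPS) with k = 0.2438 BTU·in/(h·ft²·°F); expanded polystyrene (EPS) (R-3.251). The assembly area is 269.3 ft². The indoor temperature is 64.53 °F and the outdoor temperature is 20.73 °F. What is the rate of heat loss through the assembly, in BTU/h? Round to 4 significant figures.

230.9 BTU/h

11.66/0.2438 = 47.826
R_total = 47.826 + 3.251 = 51.077 ft²·°F·h/BTU
Q = A·ΔT/R = 269.3 × (64.53 − 20.73) / 51.077 = 230.93 BTU/h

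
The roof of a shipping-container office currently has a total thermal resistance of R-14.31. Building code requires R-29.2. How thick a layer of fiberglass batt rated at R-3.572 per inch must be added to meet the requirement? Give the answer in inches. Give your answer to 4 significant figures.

ΔR = 29.2 − 14.31 = 14.89 ft²·°F·h/BTU
L = ΔR / (R/in) = 14.89/3.572 = 4.1685 in

4.169 in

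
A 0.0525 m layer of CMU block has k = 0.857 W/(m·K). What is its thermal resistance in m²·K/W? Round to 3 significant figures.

R = L/k = 0.0525/0.857 = 0.06126 m²·K/W

0.0613 m²·K/W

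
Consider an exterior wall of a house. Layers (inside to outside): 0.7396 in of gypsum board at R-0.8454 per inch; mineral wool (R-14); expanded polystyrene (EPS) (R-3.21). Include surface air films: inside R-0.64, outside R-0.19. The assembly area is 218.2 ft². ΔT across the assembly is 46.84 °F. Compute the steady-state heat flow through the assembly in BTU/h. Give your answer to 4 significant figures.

0.7396 × 0.8454 = 0.62526
R_total = 0.64 + 0.62526 + 14 + 3.21 + 0.19 = 18.665 ft²·°F·h/BTU
Q = A·ΔT/R = 218.2 × 46.84 / 18.665 = 547.57 BTU/h

547.6 BTU/h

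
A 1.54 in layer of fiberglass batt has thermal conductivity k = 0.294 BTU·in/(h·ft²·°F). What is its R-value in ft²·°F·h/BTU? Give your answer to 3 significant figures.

R = L/k = 1.54/0.294 = 5.238 ft²·°F·h/BTU

5.24 ft²·°F·h/BTU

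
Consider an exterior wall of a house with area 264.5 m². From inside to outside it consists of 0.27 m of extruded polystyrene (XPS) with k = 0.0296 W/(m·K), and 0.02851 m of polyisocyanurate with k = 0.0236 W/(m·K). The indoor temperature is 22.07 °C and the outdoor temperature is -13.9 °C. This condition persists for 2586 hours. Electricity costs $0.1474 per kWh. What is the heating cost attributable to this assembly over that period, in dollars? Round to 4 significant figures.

351.1 dollars

0.27/0.0296 = 9.1216
0.02851/0.0236 = 1.2081
R_total = 9.1216 + 1.2081 = 10.33 m²·K/W
Q = 264.5 × (22.07 − (-13.9)) / 10.33 = 921.04 W
E = 921.04 W × 2586 h / 1000 = 2381.8 kWh
Cost = 2381.8 × 0.1474 = $351.08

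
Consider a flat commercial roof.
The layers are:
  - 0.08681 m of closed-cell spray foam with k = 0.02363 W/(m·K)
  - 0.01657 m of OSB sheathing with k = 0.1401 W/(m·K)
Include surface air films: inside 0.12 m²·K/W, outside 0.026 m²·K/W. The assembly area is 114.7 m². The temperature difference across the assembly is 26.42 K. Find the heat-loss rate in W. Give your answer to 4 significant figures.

769.5 W

0.08681/0.02363 = 3.6737
0.01657/0.1401 = 0.11827
R_total = 0.12 + 3.6737 + 0.11827 + 0.026 = 3.938 m²·K/W
Q = A·ΔT/R = 114.7 × 26.42 / 3.938 = 769.52 W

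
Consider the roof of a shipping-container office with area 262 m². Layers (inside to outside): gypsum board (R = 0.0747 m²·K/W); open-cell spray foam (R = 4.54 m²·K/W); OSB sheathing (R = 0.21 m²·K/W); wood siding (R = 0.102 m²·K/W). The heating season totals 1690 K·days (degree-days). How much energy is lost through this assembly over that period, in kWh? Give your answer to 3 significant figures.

R_total = 0.0747 + 4.54 + 0.21 + 0.102 = 4.927 m²·K/W
E = A × HDD × 24 / R / 1000 = 262 × 1690 × 24 / 4.927 / 1000 = 2157 kWh

2160 kWh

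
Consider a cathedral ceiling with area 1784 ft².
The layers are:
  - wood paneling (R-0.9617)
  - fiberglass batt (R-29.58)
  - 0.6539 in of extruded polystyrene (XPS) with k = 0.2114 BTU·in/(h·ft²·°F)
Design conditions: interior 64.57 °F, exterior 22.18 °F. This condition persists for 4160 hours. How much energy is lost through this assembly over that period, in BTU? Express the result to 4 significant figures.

0.6539/0.2114 = 3.0932
R_total = 0.9617 + 29.58 + 3.0932 = 33.635 ft²·°F·h/BTU
Q = 1784 × (64.57 − 22.18) / 33.635 = 2248.4 BTU/h
E = 2248.4 × 4160 = 9353200 BTU

9353000 BTU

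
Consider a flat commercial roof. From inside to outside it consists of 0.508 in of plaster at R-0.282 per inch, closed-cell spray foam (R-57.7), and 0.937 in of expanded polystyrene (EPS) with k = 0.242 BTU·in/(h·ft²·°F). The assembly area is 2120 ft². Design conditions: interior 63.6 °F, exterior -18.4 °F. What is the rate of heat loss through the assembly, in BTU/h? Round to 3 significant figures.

0.508 × 0.282 = 0.1433
0.937/0.242 = 3.872
R_total = 0.1433 + 57.7 + 3.872 = 61.72 ft²·°F·h/BTU
Q = A·ΔT/R = 2120 × (63.6 − (-18.4)) / 61.72 = 2817 BTU/h

2820 BTU/h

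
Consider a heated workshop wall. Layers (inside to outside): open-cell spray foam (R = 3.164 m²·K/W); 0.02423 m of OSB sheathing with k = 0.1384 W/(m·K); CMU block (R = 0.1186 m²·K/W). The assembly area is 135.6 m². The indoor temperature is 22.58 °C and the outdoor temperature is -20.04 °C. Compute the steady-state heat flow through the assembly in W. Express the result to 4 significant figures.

0.02423/0.1384 = 0.17507
R_total = 3.164 + 0.17507 + 0.1186 = 3.4577 m²·K/W
Q = A·ΔT/R = 135.6 × (22.58 − (-20.04)) / 3.4577 = 1671.4 W

1671 W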